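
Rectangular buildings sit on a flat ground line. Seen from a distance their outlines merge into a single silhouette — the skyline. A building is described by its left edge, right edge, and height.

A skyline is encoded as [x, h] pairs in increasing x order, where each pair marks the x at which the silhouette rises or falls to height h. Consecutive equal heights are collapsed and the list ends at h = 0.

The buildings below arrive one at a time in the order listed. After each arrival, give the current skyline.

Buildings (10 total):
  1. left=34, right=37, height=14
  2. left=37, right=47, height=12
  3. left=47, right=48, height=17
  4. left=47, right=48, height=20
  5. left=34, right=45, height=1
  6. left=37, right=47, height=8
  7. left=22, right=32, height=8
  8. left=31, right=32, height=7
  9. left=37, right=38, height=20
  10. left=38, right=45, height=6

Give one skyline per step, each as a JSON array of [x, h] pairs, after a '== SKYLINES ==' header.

== SKYLINES ==
[[34,14],[37,0]]
[[34,14],[37,12],[47,0]]
[[34,14],[37,12],[47,17],[48,0]]
[[34,14],[37,12],[47,20],[48,0]]
[[34,14],[37,12],[47,20],[48,0]]
[[34,14],[37,12],[47,20],[48,0]]
[[22,8],[32,0],[34,14],[37,12],[47,20],[48,0]]
[[22,8],[32,0],[34,14],[37,12],[47,20],[48,0]]
[[22,8],[32,0],[34,14],[37,20],[38,12],[47,20],[48,0]]
[[22,8],[32,0],[34,14],[37,20],[38,12],[47,20],[48,0]]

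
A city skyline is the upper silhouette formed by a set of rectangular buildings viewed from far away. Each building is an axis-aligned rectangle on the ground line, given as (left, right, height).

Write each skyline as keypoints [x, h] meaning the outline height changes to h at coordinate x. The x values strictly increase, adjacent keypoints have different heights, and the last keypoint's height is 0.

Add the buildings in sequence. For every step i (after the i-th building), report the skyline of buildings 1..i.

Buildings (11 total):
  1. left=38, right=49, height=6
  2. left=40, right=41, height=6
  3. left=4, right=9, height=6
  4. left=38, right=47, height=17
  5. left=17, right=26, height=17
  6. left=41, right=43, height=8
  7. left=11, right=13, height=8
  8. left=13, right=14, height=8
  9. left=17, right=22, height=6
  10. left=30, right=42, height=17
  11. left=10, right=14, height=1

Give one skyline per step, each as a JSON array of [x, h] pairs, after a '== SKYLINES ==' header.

== SKYLINES ==
[[38,6],[49,0]]
[[38,6],[49,0]]
[[4,6],[9,0],[38,6],[49,0]]
[[4,6],[9,0],[38,17],[47,6],[49,0]]
[[4,6],[9,0],[17,17],[26,0],[38,17],[47,6],[49,0]]
[[4,6],[9,0],[17,17],[26,0],[38,17],[47,6],[49,0]]
[[4,6],[9,0],[11,8],[13,0],[17,17],[26,0],[38,17],[47,6],[49,0]]
[[4,6],[9,0],[11,8],[14,0],[17,17],[26,0],[38,17],[47,6],[49,0]]
[[4,6],[9,0],[11,8],[14,0],[17,17],[26,0],[38,17],[47,6],[49,0]]
[[4,6],[9,0],[11,8],[14,0],[17,17],[26,0],[30,17],[47,6],[49,0]]
[[4,6],[9,0],[10,1],[11,8],[14,0],[17,17],[26,0],[30,17],[47,6],[49,0]]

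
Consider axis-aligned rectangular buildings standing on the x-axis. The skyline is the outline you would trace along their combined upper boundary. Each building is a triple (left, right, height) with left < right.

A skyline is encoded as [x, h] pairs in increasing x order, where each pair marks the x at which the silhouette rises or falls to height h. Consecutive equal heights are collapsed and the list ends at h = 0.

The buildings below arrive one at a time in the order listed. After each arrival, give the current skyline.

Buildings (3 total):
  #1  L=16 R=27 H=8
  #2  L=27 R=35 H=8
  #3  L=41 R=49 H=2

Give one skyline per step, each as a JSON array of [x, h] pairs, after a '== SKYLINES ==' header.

== SKYLINES ==
[[16,8],[27,0]]
[[16,8],[35,0]]
[[16,8],[35,0],[41,2],[49,0]]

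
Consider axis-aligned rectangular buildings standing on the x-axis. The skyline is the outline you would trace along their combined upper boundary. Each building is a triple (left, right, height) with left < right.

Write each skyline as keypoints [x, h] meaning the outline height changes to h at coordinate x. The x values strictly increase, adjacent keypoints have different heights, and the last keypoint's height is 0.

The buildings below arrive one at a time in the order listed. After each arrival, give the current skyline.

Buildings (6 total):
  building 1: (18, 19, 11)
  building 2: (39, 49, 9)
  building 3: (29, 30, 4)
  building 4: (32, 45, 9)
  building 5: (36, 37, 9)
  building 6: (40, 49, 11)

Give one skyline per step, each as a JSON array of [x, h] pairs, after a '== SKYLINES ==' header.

== SKYLINES ==
[[18,11],[19,0]]
[[18,11],[19,0],[39,9],[49,0]]
[[18,11],[19,0],[29,4],[30,0],[39,9],[49,0]]
[[18,11],[19,0],[29,4],[30,0],[32,9],[49,0]]
[[18,11],[19,0],[29,4],[30,0],[32,9],[49,0]]
[[18,11],[19,0],[29,4],[30,0],[32,9],[40,11],[49,0]]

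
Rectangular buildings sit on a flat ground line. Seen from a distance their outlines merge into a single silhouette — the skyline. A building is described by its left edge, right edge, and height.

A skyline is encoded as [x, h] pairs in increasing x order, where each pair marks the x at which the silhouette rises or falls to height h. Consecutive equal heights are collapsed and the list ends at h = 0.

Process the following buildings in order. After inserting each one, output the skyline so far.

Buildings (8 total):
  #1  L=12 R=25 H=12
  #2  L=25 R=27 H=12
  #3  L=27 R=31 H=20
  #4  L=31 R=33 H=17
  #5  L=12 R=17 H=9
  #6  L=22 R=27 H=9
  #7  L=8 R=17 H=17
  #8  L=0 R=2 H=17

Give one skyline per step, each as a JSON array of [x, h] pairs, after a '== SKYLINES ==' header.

== SKYLINES ==
[[12,12],[25,0]]
[[12,12],[27,0]]
[[12,12],[27,20],[31,0]]
[[12,12],[27,20],[31,17],[33,0]]
[[12,12],[27,20],[31,17],[33,0]]
[[12,12],[27,20],[31,17],[33,0]]
[[8,17],[17,12],[27,20],[31,17],[33,0]]
[[0,17],[2,0],[8,17],[17,12],[27,20],[31,17],[33,0]]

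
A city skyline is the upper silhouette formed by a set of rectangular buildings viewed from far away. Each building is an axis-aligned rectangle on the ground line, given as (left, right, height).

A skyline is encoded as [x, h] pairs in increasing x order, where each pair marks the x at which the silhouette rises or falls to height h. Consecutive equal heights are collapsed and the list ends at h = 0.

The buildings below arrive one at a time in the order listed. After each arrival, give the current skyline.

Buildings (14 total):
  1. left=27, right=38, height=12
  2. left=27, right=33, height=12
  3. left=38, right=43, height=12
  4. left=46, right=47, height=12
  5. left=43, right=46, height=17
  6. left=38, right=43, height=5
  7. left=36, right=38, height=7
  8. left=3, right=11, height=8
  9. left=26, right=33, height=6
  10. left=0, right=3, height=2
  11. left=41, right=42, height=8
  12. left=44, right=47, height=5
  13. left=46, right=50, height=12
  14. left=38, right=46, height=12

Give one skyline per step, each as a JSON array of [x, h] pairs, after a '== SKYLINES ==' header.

== SKYLINES ==
[[27,12],[38,0]]
[[27,12],[38,0]]
[[27,12],[43,0]]
[[27,12],[43,0],[46,12],[47,0]]
[[27,12],[43,17],[46,12],[47,0]]
[[27,12],[43,17],[46,12],[47,0]]
[[27,12],[43,17],[46,12],[47,0]]
[[3,8],[11,0],[27,12],[43,17],[46,12],[47,0]]
[[3,8],[11,0],[26,6],[27,12],[43,17],[46,12],[47,0]]
[[0,2],[3,8],[11,0],[26,6],[27,12],[43,17],[46,12],[47,0]]
[[0,2],[3,8],[11,0],[26,6],[27,12],[43,17],[46,12],[47,0]]
[[0,2],[3,8],[11,0],[26,6],[27,12],[43,17],[46,12],[47,0]]
[[0,2],[3,8],[11,0],[26,6],[27,12],[43,17],[46,12],[50,0]]
[[0,2],[3,8],[11,0],[26,6],[27,12],[43,17],[46,12],[50,0]]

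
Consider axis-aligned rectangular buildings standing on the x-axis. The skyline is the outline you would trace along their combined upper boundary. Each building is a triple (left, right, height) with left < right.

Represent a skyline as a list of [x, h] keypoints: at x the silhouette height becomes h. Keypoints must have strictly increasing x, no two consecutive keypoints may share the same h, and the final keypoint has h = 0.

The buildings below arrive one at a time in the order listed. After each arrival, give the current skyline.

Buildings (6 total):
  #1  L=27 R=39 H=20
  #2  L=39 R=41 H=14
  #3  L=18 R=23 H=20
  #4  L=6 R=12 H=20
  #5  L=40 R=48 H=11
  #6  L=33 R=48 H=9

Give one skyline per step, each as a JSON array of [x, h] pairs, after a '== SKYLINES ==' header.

== SKYLINES ==
[[27,20],[39,0]]
[[27,20],[39,14],[41,0]]
[[18,20],[23,0],[27,20],[39,14],[41,0]]
[[6,20],[12,0],[18,20],[23,0],[27,20],[39,14],[41,0]]
[[6,20],[12,0],[18,20],[23,0],[27,20],[39,14],[41,11],[48,0]]
[[6,20],[12,0],[18,20],[23,0],[27,20],[39,14],[41,11],[48,0]]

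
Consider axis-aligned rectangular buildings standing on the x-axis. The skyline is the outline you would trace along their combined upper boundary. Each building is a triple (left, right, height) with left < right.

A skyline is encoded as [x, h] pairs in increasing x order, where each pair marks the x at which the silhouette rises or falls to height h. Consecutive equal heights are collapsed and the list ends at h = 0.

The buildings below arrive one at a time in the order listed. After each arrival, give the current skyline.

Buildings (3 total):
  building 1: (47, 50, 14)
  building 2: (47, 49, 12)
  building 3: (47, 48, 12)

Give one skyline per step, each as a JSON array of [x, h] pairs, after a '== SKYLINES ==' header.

== SKYLINES ==
[[47,14],[50,0]]
[[47,14],[50,0]]
[[47,14],[50,0]]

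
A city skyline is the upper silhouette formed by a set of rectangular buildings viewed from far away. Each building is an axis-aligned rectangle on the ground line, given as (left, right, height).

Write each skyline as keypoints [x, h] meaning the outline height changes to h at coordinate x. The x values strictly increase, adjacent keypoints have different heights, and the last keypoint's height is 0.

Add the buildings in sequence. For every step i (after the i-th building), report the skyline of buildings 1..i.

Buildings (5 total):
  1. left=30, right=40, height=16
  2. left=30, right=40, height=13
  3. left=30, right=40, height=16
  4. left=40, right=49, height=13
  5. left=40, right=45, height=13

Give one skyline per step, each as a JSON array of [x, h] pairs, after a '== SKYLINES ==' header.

== SKYLINES ==
[[30,16],[40,0]]
[[30,16],[40,0]]
[[30,16],[40,0]]
[[30,16],[40,13],[49,0]]
[[30,16],[40,13],[49,0]]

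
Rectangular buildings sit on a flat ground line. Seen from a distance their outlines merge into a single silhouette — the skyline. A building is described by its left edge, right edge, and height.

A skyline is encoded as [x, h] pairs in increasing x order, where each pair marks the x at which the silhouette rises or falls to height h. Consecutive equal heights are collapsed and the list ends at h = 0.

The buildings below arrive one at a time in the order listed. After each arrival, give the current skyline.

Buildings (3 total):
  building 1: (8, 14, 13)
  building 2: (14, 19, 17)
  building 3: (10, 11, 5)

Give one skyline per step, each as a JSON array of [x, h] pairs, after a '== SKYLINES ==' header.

== SKYLINES ==
[[8,13],[14,0]]
[[8,13],[14,17],[19,0]]
[[8,13],[14,17],[19,0]]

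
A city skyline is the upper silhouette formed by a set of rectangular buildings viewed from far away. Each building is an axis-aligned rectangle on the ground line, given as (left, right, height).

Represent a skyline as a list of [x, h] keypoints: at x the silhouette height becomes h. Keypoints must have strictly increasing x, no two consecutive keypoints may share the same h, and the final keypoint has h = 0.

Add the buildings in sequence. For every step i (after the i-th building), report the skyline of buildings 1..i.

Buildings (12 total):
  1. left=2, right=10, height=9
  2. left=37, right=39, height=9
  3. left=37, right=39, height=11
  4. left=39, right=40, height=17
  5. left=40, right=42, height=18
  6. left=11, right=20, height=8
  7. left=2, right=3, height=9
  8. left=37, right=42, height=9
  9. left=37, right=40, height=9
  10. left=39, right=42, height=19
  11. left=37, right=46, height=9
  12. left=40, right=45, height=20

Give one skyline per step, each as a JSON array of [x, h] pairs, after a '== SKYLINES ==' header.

== SKYLINES ==
[[2,9],[10,0]]
[[2,9],[10,0],[37,9],[39,0]]
[[2,9],[10,0],[37,11],[39,0]]
[[2,9],[10,0],[37,11],[39,17],[40,0]]
[[2,9],[10,0],[37,11],[39,17],[40,18],[42,0]]
[[2,9],[10,0],[11,8],[20,0],[37,11],[39,17],[40,18],[42,0]]
[[2,9],[10,0],[11,8],[20,0],[37,11],[39,17],[40,18],[42,0]]
[[2,9],[10,0],[11,8],[20,0],[37,11],[39,17],[40,18],[42,0]]
[[2,9],[10,0],[11,8],[20,0],[37,11],[39,17],[40,18],[42,0]]
[[2,9],[10,0],[11,8],[20,0],[37,11],[39,19],[42,0]]
[[2,9],[10,0],[11,8],[20,0],[37,11],[39,19],[42,9],[46,0]]
[[2,9],[10,0],[11,8],[20,0],[37,11],[39,19],[40,20],[45,9],[46,0]]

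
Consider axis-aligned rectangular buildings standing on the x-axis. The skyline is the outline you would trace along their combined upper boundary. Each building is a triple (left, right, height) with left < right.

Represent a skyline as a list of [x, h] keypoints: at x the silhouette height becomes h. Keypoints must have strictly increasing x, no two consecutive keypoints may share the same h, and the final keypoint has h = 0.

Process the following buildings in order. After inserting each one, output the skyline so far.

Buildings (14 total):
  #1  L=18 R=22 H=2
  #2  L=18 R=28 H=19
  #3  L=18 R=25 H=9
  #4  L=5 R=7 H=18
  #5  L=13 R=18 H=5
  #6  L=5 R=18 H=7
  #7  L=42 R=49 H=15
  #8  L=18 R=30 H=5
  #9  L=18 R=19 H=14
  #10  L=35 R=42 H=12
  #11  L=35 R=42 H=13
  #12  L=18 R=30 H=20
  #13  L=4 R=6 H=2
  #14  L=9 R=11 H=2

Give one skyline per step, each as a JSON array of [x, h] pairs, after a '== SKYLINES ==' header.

== SKYLINES ==
[[18,2],[22,0]]
[[18,19],[28,0]]
[[18,19],[28,0]]
[[5,18],[7,0],[18,19],[28,0]]
[[5,18],[7,0],[13,5],[18,19],[28,0]]
[[5,18],[7,7],[18,19],[28,0]]
[[5,18],[7,7],[18,19],[28,0],[42,15],[49,0]]
[[5,18],[7,7],[18,19],[28,5],[30,0],[42,15],[49,0]]
[[5,18],[7,7],[18,19],[28,5],[30,0],[42,15],[49,0]]
[[5,18],[7,7],[18,19],[28,5],[30,0],[35,12],[42,15],[49,0]]
[[5,18],[7,7],[18,19],[28,5],[30,0],[35,13],[42,15],[49,0]]
[[5,18],[7,7],[18,20],[30,0],[35,13],[42,15],[49,0]]
[[4,2],[5,18],[7,7],[18,20],[30,0],[35,13],[42,15],[49,0]]
[[4,2],[5,18],[7,7],[18,20],[30,0],[35,13],[42,15],[49,0]]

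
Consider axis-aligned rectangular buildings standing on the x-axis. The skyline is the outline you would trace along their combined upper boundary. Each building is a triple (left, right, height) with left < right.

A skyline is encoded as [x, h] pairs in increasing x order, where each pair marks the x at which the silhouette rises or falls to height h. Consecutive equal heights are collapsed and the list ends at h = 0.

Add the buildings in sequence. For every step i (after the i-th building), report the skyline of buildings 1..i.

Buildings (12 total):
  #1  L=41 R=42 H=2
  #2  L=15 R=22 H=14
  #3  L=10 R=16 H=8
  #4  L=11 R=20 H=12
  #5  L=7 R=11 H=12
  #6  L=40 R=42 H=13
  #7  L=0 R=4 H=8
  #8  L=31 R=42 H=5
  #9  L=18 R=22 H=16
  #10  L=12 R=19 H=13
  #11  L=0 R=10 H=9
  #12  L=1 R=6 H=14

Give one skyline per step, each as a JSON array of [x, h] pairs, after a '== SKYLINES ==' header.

== SKYLINES ==
[[41,2],[42,0]]
[[15,14],[22,0],[41,2],[42,0]]
[[10,8],[15,14],[22,0],[41,2],[42,0]]
[[10,8],[11,12],[15,14],[22,0],[41,2],[42,0]]
[[7,12],[15,14],[22,0],[41,2],[42,0]]
[[7,12],[15,14],[22,0],[40,13],[42,0]]
[[0,8],[4,0],[7,12],[15,14],[22,0],[40,13],[42,0]]
[[0,8],[4,0],[7,12],[15,14],[22,0],[31,5],[40,13],[42,0]]
[[0,8],[4,0],[7,12],[15,14],[18,16],[22,0],[31,5],[40,13],[42,0]]
[[0,8],[4,0],[7,12],[12,13],[15,14],[18,16],[22,0],[31,5],[40,13],[42,0]]
[[0,9],[7,12],[12,13],[15,14],[18,16],[22,0],[31,5],[40,13],[42,0]]
[[0,9],[1,14],[6,9],[7,12],[12,13],[15,14],[18,16],[22,0],[31,5],[40,13],[42,0]]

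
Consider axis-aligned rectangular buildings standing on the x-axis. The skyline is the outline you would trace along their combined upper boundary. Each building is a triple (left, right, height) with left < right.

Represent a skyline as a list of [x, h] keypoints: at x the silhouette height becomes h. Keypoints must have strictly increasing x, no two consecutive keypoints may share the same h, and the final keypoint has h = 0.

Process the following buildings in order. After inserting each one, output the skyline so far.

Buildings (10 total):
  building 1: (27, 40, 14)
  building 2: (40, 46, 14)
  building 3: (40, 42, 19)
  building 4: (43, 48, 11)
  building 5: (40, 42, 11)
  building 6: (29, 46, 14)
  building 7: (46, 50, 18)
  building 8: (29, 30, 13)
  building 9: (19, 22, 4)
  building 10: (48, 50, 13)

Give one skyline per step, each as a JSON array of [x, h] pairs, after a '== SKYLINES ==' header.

== SKYLINES ==
[[27,14],[40,0]]
[[27,14],[46,0]]
[[27,14],[40,19],[42,14],[46,0]]
[[27,14],[40,19],[42,14],[46,11],[48,0]]
[[27,14],[40,19],[42,14],[46,11],[48,0]]
[[27,14],[40,19],[42,14],[46,11],[48,0]]
[[27,14],[40,19],[42,14],[46,18],[50,0]]
[[27,14],[40,19],[42,14],[46,18],[50,0]]
[[19,4],[22,0],[27,14],[40,19],[42,14],[46,18],[50,0]]
[[19,4],[22,0],[27,14],[40,19],[42,14],[46,18],[50,0]]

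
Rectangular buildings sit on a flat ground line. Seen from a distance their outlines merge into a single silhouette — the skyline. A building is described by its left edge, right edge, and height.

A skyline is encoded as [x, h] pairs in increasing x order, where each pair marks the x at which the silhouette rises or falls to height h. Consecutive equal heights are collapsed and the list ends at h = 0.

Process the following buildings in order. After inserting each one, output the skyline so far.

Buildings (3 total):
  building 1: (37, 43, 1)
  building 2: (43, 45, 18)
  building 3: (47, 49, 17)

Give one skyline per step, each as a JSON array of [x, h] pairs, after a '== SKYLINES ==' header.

== SKYLINES ==
[[37,1],[43,0]]
[[37,1],[43,18],[45,0]]
[[37,1],[43,18],[45,0],[47,17],[49,0]]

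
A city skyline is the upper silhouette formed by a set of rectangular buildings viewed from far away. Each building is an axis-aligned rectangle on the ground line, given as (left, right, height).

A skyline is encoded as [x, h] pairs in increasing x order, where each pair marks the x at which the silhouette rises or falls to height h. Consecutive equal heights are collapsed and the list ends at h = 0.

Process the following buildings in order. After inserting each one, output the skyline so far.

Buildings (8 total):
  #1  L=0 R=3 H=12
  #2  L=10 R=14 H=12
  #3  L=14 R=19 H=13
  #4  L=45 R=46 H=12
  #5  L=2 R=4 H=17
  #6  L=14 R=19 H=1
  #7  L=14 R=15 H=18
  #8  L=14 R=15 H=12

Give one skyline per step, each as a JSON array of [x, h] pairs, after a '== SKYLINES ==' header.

== SKYLINES ==
[[0,12],[3,0]]
[[0,12],[3,0],[10,12],[14,0]]
[[0,12],[3,0],[10,12],[14,13],[19,0]]
[[0,12],[3,0],[10,12],[14,13],[19,0],[45,12],[46,0]]
[[0,12],[2,17],[4,0],[10,12],[14,13],[19,0],[45,12],[46,0]]
[[0,12],[2,17],[4,0],[10,12],[14,13],[19,0],[45,12],[46,0]]
[[0,12],[2,17],[4,0],[10,12],[14,18],[15,13],[19,0],[45,12],[46,0]]
[[0,12],[2,17],[4,0],[10,12],[14,18],[15,13],[19,0],[45,12],[46,0]]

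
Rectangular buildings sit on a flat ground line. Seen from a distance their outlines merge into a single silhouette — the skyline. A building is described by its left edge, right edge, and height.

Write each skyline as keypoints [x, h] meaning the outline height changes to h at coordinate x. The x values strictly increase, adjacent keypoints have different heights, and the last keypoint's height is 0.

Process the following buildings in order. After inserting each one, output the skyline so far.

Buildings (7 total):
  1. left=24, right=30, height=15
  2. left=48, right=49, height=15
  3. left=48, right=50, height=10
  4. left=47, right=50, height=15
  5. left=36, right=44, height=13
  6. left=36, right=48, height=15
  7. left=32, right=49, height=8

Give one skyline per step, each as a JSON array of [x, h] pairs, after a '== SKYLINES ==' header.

== SKYLINES ==
[[24,15],[30,0]]
[[24,15],[30,0],[48,15],[49,0]]
[[24,15],[30,0],[48,15],[49,10],[50,0]]
[[24,15],[30,0],[47,15],[50,0]]
[[24,15],[30,0],[36,13],[44,0],[47,15],[50,0]]
[[24,15],[30,0],[36,15],[50,0]]
[[24,15],[30,0],[32,8],[36,15],[50,0]]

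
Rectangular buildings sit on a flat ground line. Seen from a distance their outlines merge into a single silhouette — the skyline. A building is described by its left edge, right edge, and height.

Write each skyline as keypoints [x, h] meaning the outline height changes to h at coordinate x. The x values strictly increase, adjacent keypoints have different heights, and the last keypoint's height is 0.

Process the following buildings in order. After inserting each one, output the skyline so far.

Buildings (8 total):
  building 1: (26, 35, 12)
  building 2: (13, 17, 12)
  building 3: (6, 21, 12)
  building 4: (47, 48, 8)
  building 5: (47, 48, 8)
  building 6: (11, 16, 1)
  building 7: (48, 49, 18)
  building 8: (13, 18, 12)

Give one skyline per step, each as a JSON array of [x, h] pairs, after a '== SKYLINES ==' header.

== SKYLINES ==
[[26,12],[35,0]]
[[13,12],[17,0],[26,12],[35,0]]
[[6,12],[21,0],[26,12],[35,0]]
[[6,12],[21,0],[26,12],[35,0],[47,8],[48,0]]
[[6,12],[21,0],[26,12],[35,0],[47,8],[48,0]]
[[6,12],[21,0],[26,12],[35,0],[47,8],[48,0]]
[[6,12],[21,0],[26,12],[35,0],[47,8],[48,18],[49,0]]
[[6,12],[21,0],[26,12],[35,0],[47,8],[48,18],[49,0]]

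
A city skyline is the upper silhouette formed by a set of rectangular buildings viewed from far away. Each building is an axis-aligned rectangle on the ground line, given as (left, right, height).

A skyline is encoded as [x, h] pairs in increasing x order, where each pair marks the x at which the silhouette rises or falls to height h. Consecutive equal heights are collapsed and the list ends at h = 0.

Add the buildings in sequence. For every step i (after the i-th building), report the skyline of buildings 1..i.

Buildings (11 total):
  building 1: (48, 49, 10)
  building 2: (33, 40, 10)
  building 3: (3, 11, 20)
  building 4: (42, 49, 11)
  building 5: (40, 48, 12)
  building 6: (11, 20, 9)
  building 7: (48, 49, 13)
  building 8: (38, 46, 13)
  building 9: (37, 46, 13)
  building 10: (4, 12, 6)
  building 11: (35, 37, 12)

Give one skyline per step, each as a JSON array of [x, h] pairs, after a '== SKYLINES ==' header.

== SKYLINES ==
[[48,10],[49,0]]
[[33,10],[40,0],[48,10],[49,0]]
[[3,20],[11,0],[33,10],[40,0],[48,10],[49,0]]
[[3,20],[11,0],[33,10],[40,0],[42,11],[49,0]]
[[3,20],[11,0],[33,10],[40,12],[48,11],[49,0]]
[[3,20],[11,9],[20,0],[33,10],[40,12],[48,11],[49,0]]
[[3,20],[11,9],[20,0],[33,10],[40,12],[48,13],[49,0]]
[[3,20],[11,9],[20,0],[33,10],[38,13],[46,12],[48,13],[49,0]]
[[3,20],[11,9],[20,0],[33,10],[37,13],[46,12],[48,13],[49,0]]
[[3,20],[11,9],[20,0],[33,10],[37,13],[46,12],[48,13],[49,0]]
[[3,20],[11,9],[20,0],[33,10],[35,12],[37,13],[46,12],[48,13],[49,0]]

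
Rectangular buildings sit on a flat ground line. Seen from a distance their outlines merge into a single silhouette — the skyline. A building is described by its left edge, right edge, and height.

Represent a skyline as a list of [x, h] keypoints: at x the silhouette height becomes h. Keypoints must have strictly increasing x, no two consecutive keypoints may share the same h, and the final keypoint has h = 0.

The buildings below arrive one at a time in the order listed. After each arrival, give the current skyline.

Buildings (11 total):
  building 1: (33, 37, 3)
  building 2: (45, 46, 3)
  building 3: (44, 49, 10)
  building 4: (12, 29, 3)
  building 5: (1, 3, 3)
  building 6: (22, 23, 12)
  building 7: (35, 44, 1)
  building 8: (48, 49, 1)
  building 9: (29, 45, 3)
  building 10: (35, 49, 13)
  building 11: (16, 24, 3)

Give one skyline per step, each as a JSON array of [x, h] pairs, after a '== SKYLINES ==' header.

== SKYLINES ==
[[33,3],[37,0]]
[[33,3],[37,0],[45,3],[46,0]]
[[33,3],[37,0],[44,10],[49,0]]
[[12,3],[29,0],[33,3],[37,0],[44,10],[49,0]]
[[1,3],[3,0],[12,3],[29,0],[33,3],[37,0],[44,10],[49,0]]
[[1,3],[3,0],[12,3],[22,12],[23,3],[29,0],[33,3],[37,0],[44,10],[49,0]]
[[1,3],[3,0],[12,3],[22,12],[23,3],[29,0],[33,3],[37,1],[44,10],[49,0]]
[[1,3],[3,0],[12,3],[22,12],[23,3],[29,0],[33,3],[37,1],[44,10],[49,0]]
[[1,3],[3,0],[12,3],[22,12],[23,3],[44,10],[49,0]]
[[1,3],[3,0],[12,3],[22,12],[23,3],[35,13],[49,0]]
[[1,3],[3,0],[12,3],[22,12],[23,3],[35,13],[49,0]]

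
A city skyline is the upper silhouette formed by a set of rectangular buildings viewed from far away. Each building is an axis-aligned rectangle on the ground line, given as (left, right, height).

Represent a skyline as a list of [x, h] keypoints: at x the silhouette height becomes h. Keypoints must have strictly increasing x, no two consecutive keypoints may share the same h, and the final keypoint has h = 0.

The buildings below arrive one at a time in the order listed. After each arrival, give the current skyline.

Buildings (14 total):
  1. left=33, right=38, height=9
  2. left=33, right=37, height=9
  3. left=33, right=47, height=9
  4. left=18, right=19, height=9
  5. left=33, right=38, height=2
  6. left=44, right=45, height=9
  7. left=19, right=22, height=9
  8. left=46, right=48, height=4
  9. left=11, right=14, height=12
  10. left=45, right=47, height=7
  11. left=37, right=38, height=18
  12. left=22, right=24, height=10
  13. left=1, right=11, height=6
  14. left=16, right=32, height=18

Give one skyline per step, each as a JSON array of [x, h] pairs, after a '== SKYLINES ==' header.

== SKYLINES ==
[[33,9],[38,0]]
[[33,9],[38,0]]
[[33,9],[47,0]]
[[18,9],[19,0],[33,9],[47,0]]
[[18,9],[19,0],[33,9],[47,0]]
[[18,9],[19,0],[33,9],[47,0]]
[[18,9],[22,0],[33,9],[47,0]]
[[18,9],[22,0],[33,9],[47,4],[48,0]]
[[11,12],[14,0],[18,9],[22,0],[33,9],[47,4],[48,0]]
[[11,12],[14,0],[18,9],[22,0],[33,9],[47,4],[48,0]]
[[11,12],[14,0],[18,9],[22,0],[33,9],[37,18],[38,9],[47,4],[48,0]]
[[11,12],[14,0],[18,9],[22,10],[24,0],[33,9],[37,18],[38,9],[47,4],[48,0]]
[[1,6],[11,12],[14,0],[18,9],[22,10],[24,0],[33,9],[37,18],[38,9],[47,4],[48,0]]
[[1,6],[11,12],[14,0],[16,18],[32,0],[33,9],[37,18],[38,9],[47,4],[48,0]]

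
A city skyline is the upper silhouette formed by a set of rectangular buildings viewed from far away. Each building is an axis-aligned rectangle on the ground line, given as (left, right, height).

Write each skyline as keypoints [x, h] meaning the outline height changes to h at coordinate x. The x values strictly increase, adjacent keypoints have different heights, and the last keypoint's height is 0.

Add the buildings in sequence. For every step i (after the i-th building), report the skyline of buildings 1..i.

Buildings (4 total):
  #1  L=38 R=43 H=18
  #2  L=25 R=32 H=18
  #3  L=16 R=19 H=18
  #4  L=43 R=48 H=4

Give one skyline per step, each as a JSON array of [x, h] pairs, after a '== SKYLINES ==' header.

== SKYLINES ==
[[38,18],[43,0]]
[[25,18],[32,0],[38,18],[43,0]]
[[16,18],[19,0],[25,18],[32,0],[38,18],[43,0]]
[[16,18],[19,0],[25,18],[32,0],[38,18],[43,4],[48,0]]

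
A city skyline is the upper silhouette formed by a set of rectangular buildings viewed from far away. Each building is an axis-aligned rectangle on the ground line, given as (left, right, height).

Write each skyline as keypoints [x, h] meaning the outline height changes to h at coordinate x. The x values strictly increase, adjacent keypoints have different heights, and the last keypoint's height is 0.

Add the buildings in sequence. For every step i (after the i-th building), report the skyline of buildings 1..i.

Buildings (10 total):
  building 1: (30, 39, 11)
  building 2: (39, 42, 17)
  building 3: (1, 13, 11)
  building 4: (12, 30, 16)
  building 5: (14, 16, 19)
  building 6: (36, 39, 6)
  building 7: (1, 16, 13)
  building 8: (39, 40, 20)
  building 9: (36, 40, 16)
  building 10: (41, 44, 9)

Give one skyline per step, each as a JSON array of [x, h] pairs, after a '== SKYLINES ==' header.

== SKYLINES ==
[[30,11],[39,0]]
[[30,11],[39,17],[42,0]]
[[1,11],[13,0],[30,11],[39,17],[42,0]]
[[1,11],[12,16],[30,11],[39,17],[42,0]]
[[1,11],[12,16],[14,19],[16,16],[30,11],[39,17],[42,0]]
[[1,11],[12,16],[14,19],[16,16],[30,11],[39,17],[42,0]]
[[1,13],[12,16],[14,19],[16,16],[30,11],[39,17],[42,0]]
[[1,13],[12,16],[14,19],[16,16],[30,11],[39,20],[40,17],[42,0]]
[[1,13],[12,16],[14,19],[16,16],[30,11],[36,16],[39,20],[40,17],[42,0]]
[[1,13],[12,16],[14,19],[16,16],[30,11],[36,16],[39,20],[40,17],[42,9],[44,0]]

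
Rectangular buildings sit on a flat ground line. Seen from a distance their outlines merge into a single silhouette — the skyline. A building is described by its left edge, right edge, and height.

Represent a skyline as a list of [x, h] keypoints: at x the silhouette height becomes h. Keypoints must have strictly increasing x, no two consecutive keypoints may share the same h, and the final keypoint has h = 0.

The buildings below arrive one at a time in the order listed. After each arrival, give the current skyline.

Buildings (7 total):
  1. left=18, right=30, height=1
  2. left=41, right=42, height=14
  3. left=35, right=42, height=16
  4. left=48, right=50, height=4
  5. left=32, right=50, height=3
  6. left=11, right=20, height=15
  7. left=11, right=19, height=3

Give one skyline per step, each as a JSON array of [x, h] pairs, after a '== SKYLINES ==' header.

== SKYLINES ==
[[18,1],[30,0]]
[[18,1],[30,0],[41,14],[42,0]]
[[18,1],[30,0],[35,16],[42,0]]
[[18,1],[30,0],[35,16],[42,0],[48,4],[50,0]]
[[18,1],[30,0],[32,3],[35,16],[42,3],[48,4],[50,0]]
[[11,15],[20,1],[30,0],[32,3],[35,16],[42,3],[48,4],[50,0]]
[[11,15],[20,1],[30,0],[32,3],[35,16],[42,3],[48,4],[50,0]]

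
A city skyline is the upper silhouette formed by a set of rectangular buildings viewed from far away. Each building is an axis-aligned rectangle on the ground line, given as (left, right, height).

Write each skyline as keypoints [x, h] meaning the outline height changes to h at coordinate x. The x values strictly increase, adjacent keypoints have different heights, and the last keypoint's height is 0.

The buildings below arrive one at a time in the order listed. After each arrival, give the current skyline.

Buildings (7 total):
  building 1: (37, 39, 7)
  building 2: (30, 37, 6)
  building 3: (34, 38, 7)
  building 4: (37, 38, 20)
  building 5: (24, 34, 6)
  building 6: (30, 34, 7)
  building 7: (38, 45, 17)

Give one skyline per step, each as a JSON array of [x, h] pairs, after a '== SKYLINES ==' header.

== SKYLINES ==
[[37,7],[39,0]]
[[30,6],[37,7],[39,0]]
[[30,6],[34,7],[39,0]]
[[30,6],[34,7],[37,20],[38,7],[39,0]]
[[24,6],[34,7],[37,20],[38,7],[39,0]]
[[24,6],[30,7],[37,20],[38,7],[39,0]]
[[24,6],[30,7],[37,20],[38,17],[45,0]]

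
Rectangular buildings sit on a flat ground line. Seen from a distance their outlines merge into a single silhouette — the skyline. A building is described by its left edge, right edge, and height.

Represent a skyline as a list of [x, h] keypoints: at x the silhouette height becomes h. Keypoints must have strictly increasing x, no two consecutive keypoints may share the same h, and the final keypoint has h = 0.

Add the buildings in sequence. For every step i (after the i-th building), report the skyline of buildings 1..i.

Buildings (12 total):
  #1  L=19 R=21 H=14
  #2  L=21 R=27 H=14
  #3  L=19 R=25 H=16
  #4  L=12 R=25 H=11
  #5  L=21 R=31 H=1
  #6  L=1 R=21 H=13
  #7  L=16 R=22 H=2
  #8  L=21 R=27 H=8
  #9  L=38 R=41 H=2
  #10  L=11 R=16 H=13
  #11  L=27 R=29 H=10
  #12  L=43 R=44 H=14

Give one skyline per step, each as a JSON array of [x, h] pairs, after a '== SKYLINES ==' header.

== SKYLINES ==
[[19,14],[21,0]]
[[19,14],[27,0]]
[[19,16],[25,14],[27,0]]
[[12,11],[19,16],[25,14],[27,0]]
[[12,11],[19,16],[25,14],[27,1],[31,0]]
[[1,13],[19,16],[25,14],[27,1],[31,0]]
[[1,13],[19,16],[25,14],[27,1],[31,0]]
[[1,13],[19,16],[25,14],[27,1],[31,0]]
[[1,13],[19,16],[25,14],[27,1],[31,0],[38,2],[41,0]]
[[1,13],[19,16],[25,14],[27,1],[31,0],[38,2],[41,0]]
[[1,13],[19,16],[25,14],[27,10],[29,1],[31,0],[38,2],[41,0]]
[[1,13],[19,16],[25,14],[27,10],[29,1],[31,0],[38,2],[41,0],[43,14],[44,0]]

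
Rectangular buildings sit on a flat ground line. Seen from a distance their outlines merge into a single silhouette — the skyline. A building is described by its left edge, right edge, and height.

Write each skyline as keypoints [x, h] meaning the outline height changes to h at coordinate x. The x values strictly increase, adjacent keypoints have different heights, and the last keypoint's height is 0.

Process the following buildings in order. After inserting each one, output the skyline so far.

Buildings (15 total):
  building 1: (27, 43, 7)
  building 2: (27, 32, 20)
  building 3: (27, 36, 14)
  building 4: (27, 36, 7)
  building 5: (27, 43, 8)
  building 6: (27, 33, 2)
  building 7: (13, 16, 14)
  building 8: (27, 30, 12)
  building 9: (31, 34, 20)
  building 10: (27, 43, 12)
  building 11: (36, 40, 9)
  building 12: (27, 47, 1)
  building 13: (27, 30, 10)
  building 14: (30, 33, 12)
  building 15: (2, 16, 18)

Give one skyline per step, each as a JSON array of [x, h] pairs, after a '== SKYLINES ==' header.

== SKYLINES ==
[[27,7],[43,0]]
[[27,20],[32,7],[43,0]]
[[27,20],[32,14],[36,7],[43,0]]
[[27,20],[32,14],[36,7],[43,0]]
[[27,20],[32,14],[36,8],[43,0]]
[[27,20],[32,14],[36,8],[43,0]]
[[13,14],[16,0],[27,20],[32,14],[36,8],[43,0]]
[[13,14],[16,0],[27,20],[32,14],[36,8],[43,0]]
[[13,14],[16,0],[27,20],[34,14],[36,8],[43,0]]
[[13,14],[16,0],[27,20],[34,14],[36,12],[43,0]]
[[13,14],[16,0],[27,20],[34,14],[36,12],[43,0]]
[[13,14],[16,0],[27,20],[34,14],[36,12],[43,1],[47,0]]
[[13,14],[16,0],[27,20],[34,14],[36,12],[43,1],[47,0]]
[[13,14],[16,0],[27,20],[34,14],[36,12],[43,1],[47,0]]
[[2,18],[16,0],[27,20],[34,14],[36,12],[43,1],[47,0]]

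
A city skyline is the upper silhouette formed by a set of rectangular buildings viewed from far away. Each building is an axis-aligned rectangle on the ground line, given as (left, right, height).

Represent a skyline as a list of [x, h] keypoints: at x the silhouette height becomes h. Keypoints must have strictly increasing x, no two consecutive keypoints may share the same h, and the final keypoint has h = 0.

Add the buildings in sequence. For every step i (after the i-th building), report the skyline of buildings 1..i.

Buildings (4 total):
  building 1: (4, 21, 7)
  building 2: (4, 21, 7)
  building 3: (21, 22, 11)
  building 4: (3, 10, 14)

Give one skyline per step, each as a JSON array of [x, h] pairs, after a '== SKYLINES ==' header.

== SKYLINES ==
[[4,7],[21,0]]
[[4,7],[21,0]]
[[4,7],[21,11],[22,0]]
[[3,14],[10,7],[21,11],[22,0]]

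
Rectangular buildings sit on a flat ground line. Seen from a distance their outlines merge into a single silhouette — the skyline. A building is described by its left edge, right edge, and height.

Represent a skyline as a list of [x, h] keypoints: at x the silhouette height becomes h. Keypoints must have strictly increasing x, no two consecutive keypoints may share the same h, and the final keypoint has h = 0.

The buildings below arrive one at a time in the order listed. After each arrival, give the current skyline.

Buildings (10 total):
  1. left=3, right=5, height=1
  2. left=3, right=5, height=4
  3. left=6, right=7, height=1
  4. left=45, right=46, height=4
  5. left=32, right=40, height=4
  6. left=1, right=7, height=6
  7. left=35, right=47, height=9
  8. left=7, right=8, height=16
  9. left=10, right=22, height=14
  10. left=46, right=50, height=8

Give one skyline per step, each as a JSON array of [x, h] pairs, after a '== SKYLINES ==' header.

== SKYLINES ==
[[3,1],[5,0]]
[[3,4],[5,0]]
[[3,4],[5,0],[6,1],[7,0]]
[[3,4],[5,0],[6,1],[7,0],[45,4],[46,0]]
[[3,4],[5,0],[6,1],[7,0],[32,4],[40,0],[45,4],[46,0]]
[[1,6],[7,0],[32,4],[40,0],[45,4],[46,0]]
[[1,6],[7,0],[32,4],[35,9],[47,0]]
[[1,6],[7,16],[8,0],[32,4],[35,9],[47,0]]
[[1,6],[7,16],[8,0],[10,14],[22,0],[32,4],[35,9],[47,0]]
[[1,6],[7,16],[8,0],[10,14],[22,0],[32,4],[35,9],[47,8],[50,0]]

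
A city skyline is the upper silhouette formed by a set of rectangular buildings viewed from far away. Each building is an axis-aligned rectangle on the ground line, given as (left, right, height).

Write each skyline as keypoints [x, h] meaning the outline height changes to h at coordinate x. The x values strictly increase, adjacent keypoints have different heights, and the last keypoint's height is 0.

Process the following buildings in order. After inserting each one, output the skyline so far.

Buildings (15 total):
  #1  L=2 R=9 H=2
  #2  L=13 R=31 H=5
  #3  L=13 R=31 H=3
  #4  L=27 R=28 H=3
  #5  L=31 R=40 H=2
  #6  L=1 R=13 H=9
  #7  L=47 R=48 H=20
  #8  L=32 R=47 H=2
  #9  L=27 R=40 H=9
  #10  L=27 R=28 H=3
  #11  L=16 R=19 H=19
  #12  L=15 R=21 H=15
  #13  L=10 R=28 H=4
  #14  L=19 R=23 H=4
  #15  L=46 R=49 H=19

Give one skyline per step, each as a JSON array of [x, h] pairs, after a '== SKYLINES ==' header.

== SKYLINES ==
[[2,2],[9,0]]
[[2,2],[9,0],[13,5],[31,0]]
[[2,2],[9,0],[13,5],[31,0]]
[[2,2],[9,0],[13,5],[31,0]]
[[2,2],[9,0],[13,5],[31,2],[40,0]]
[[1,9],[13,5],[31,2],[40,0]]
[[1,9],[13,5],[31,2],[40,0],[47,20],[48,0]]
[[1,9],[13,5],[31,2],[47,20],[48,0]]
[[1,9],[13,5],[27,9],[40,2],[47,20],[48,0]]
[[1,9],[13,5],[27,9],[40,2],[47,20],[48,0]]
[[1,9],[13,5],[16,19],[19,5],[27,9],[40,2],[47,20],[48,0]]
[[1,9],[13,5],[15,15],[16,19],[19,15],[21,5],[27,9],[40,2],[47,20],[48,0]]
[[1,9],[13,5],[15,15],[16,19],[19,15],[21,5],[27,9],[40,2],[47,20],[48,0]]
[[1,9],[13,5],[15,15],[16,19],[19,15],[21,5],[27,9],[40,2],[47,20],[48,0]]
[[1,9],[13,5],[15,15],[16,19],[19,15],[21,5],[27,9],[40,2],[46,19],[47,20],[48,19],[49,0]]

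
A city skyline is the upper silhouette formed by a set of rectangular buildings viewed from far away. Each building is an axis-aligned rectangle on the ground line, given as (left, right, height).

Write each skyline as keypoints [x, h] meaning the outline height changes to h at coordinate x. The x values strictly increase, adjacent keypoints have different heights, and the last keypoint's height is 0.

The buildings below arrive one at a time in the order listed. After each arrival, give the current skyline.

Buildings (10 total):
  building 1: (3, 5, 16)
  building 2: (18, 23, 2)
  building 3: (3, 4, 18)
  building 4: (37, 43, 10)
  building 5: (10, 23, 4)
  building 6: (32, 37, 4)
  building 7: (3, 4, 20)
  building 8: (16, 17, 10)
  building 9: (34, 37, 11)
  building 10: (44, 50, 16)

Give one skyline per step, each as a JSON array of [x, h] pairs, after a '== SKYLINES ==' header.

== SKYLINES ==
[[3,16],[5,0]]
[[3,16],[5,0],[18,2],[23,0]]
[[3,18],[4,16],[5,0],[18,2],[23,0]]
[[3,18],[4,16],[5,0],[18,2],[23,0],[37,10],[43,0]]
[[3,18],[4,16],[5,0],[10,4],[23,0],[37,10],[43,0]]
[[3,18],[4,16],[5,0],[10,4],[23,0],[32,4],[37,10],[43,0]]
[[3,20],[4,16],[5,0],[10,4],[23,0],[32,4],[37,10],[43,0]]
[[3,20],[4,16],[5,0],[10,4],[16,10],[17,4],[23,0],[32,4],[37,10],[43,0]]
[[3,20],[4,16],[5,0],[10,4],[16,10],[17,4],[23,0],[32,4],[34,11],[37,10],[43,0]]
[[3,20],[4,16],[5,0],[10,4],[16,10],[17,4],[23,0],[32,4],[34,11],[37,10],[43,0],[44,16],[50,0]]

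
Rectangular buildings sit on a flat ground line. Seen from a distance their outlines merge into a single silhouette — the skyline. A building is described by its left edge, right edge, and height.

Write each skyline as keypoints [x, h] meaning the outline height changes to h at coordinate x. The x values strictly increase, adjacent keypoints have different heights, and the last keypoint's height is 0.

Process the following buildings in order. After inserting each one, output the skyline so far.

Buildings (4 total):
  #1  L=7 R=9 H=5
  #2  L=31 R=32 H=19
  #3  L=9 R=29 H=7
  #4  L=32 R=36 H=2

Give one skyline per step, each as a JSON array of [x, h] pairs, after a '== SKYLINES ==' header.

== SKYLINES ==
[[7,5],[9,0]]
[[7,5],[9,0],[31,19],[32,0]]
[[7,5],[9,7],[29,0],[31,19],[32,0]]
[[7,5],[9,7],[29,0],[31,19],[32,2],[36,0]]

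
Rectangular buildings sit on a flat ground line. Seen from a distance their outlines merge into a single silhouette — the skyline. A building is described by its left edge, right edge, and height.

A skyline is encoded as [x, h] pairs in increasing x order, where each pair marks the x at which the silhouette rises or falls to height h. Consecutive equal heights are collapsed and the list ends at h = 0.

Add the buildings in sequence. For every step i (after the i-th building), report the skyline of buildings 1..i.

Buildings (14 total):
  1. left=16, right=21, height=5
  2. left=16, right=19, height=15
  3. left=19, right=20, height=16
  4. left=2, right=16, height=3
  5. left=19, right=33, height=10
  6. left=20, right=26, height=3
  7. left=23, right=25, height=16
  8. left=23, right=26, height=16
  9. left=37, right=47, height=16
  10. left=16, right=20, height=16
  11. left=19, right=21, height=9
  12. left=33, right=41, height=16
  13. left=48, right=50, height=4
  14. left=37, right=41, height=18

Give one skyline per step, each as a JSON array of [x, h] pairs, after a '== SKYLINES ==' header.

== SKYLINES ==
[[16,5],[21,0]]
[[16,15],[19,5],[21,0]]
[[16,15],[19,16],[20,5],[21,0]]
[[2,3],[16,15],[19,16],[20,5],[21,0]]
[[2,3],[16,15],[19,16],[20,10],[33,0]]
[[2,3],[16,15],[19,16],[20,10],[33,0]]
[[2,3],[16,15],[19,16],[20,10],[23,16],[25,10],[33,0]]
[[2,3],[16,15],[19,16],[20,10],[23,16],[26,10],[33,0]]
[[2,3],[16,15],[19,16],[20,10],[23,16],[26,10],[33,0],[37,16],[47,0]]
[[2,3],[16,16],[20,10],[23,16],[26,10],[33,0],[37,16],[47,0]]
[[2,3],[16,16],[20,10],[23,16],[26,10],[33,0],[37,16],[47,0]]
[[2,3],[16,16],[20,10],[23,16],[26,10],[33,16],[47,0]]
[[2,3],[16,16],[20,10],[23,16],[26,10],[33,16],[47,0],[48,4],[50,0]]
[[2,3],[16,16],[20,10],[23,16],[26,10],[33,16],[37,18],[41,16],[47,0],[48,4],[50,0]]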